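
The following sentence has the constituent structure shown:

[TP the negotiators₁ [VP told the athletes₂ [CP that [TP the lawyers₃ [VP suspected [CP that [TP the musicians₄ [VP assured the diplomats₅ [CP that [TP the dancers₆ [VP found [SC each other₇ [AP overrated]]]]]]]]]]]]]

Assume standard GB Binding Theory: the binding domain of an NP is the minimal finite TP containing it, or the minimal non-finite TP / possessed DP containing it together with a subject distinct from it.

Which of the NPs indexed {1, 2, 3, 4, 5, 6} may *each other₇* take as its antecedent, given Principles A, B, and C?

{6}

*each other* is an anaphor, so Principle A applies: it must be bound in its binding domain.
Binding domain of *each other₇*: the embedded TP, whose subject is the dancers₆.
*the negotiators₁* c-commands the anaphor but is outside its binding domain → cannot satisfy Principle A.
*the athletes₂* c-commands the anaphor but is outside its binding domain → cannot satisfy Principle A.
*the lawyers₃* c-commands the anaphor but is outside its binding domain → cannot satisfy Principle A.
*the musicians₄* c-commands the anaphor but is outside its binding domain → cannot satisfy Principle A.
*the diplomats₅* c-commands the anaphor but is outside its binding domain → cannot satisfy Principle A.
*the dancers₆* c-commands the anaphor within its binding domain → licit binder.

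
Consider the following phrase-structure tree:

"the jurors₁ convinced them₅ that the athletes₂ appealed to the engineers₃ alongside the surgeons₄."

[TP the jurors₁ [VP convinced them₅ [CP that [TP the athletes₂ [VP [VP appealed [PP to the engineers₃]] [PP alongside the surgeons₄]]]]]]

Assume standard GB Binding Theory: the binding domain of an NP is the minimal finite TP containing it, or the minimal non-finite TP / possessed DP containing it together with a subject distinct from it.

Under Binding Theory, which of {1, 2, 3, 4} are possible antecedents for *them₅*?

none

*them* is a pronoun, so Principle B applies: it must be free in its binding domain.
Binding domain of *them₅*: the matrix TP, whose subject is the jurors₁.
*the jurors₁* c-commands the pronoun within its binding domain → coindexation would violate Principle B.
*the athletes₂*: the pronoun c-commands this R-expression → coindexation would violate Principle C on *the athletes₂*.
*the engineers₃*: the pronoun c-commands this R-expression → coindexation would violate Principle C on *the engineers₃*.
*the surgeons₄*: the pronoun c-commands this R-expression → coindexation would violate Principle C on *the surgeons₄*.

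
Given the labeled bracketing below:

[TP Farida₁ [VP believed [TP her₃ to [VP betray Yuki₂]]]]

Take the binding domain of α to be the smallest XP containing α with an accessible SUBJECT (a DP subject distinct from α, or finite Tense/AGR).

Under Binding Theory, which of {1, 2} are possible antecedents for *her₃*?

*her* is a pronoun, so Principle B applies: it must be free in its binding domain.
Binding domain of *her₃*: the matrix TP, whose subject is Farida₁.
*Farida₁* c-commands the pronoun within its binding domain → coindexation would violate Principle B.
*Yuki₂*: the pronoun c-commands this R-expression → coindexation would violate Principle C on *Yuki₂*.

none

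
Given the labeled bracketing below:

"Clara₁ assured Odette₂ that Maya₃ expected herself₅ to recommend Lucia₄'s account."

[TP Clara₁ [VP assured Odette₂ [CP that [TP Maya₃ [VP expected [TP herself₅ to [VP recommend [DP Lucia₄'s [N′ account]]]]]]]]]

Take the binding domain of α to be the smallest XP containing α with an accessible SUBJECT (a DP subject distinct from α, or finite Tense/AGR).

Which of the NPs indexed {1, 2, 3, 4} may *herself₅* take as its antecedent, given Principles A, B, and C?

{3}

*herself* is an anaphor, so Principle A applies: it must be bound in its binding domain.
Binding domain of *herself₅*: the embedded TP, whose subject is Maya₃.
*Clara₁* c-commands the anaphor but is outside its binding domain → cannot satisfy Principle A.
*Odette₂* c-commands the anaphor but is outside its binding domain → cannot satisfy Principle A.
*Maya₃* c-commands the anaphor within its binding domain → licit binder.
*Lucia₄* does not c-command the anaphor → cannot bind it.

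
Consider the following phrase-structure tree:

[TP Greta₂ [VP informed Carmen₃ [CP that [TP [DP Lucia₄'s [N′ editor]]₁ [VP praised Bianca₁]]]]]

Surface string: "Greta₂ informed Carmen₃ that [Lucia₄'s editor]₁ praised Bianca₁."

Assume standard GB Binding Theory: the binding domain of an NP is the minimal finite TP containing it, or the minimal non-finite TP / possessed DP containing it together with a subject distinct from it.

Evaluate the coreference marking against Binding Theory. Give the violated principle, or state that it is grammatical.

The two coindexed NPs are *[Lucia₄'s editor]₁* and *Bianca₁*.
*Bianca₁* is an R-expression. Principle C requires it to be free everywhere.
*[Lucia₄'s editor]₁* c-commands it and carries the same index.
The R-expression is bound → Principle C violation.

Principle C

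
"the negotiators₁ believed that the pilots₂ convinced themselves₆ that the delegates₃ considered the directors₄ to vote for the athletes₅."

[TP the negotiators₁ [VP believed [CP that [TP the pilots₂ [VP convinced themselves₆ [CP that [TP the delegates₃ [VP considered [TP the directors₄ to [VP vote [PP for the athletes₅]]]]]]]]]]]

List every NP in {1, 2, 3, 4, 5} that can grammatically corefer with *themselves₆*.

*themselves* is an anaphor, so Principle A applies: it must be bound in its binding domain.
Binding domain of *themselves₆*: the embedded TP, whose subject is the pilots₂.
*the negotiators₁* c-commands the anaphor but is outside its binding domain → cannot satisfy Principle A.
*the pilots₂* c-commands the anaphor within its binding domain → licit binder.
*the delegates₃* does not c-command the anaphor → cannot bind it.
*the directors₄* does not c-command the anaphor → cannot bind it.
*the athletes₅* does not c-command the anaphor → cannot bind it.

{2}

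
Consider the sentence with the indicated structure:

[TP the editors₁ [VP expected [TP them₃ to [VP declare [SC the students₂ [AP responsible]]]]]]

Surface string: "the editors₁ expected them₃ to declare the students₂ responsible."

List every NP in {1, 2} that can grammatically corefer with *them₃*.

none

*them* is a pronoun, so Principle B applies: it must be free in its binding domain.
Binding domain of *them₃*: the matrix TP, whose subject is the editors₁.
*the editors₁* c-commands the pronoun within its binding domain → coindexation would violate Principle B.
*the students₂*: the pronoun c-commands this R-expression → coindexation would violate Principle C on *the students₂*.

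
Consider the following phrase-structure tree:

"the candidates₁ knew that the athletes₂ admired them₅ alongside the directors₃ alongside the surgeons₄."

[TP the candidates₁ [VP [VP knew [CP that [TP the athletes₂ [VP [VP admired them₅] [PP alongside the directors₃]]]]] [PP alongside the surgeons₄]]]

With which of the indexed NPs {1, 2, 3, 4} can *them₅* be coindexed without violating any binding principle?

*them* is a pronoun, so Principle B applies: it must be free in its binding domain.
Binding domain of *them₅*: the embedded TP, whose subject is the athletes₂.
*the candidates₁* c-commands the pronoun but from outside its binding domain, and is not c-commanded by it → coindexation permitted.
*the athletes₂* c-commands the pronoun within its binding domain → coindexation would violate Principle B.
*the directors₃* and the pronoun do not c-command one another → neither Principle B nor Principle C is at stake; coindexation permitted.
*the surgeons₄* and the pronoun do not c-command one another → neither Principle B nor Principle C is at stake; coindexation permitted.

{1, 3, 4}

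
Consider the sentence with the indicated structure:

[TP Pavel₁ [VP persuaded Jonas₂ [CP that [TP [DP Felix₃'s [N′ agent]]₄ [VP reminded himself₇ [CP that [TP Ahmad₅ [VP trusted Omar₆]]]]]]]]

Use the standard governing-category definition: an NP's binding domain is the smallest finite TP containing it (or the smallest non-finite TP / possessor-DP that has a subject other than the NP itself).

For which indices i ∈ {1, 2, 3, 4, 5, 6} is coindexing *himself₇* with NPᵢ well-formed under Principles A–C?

{4}

*himself* is an anaphor, so Principle A applies: it must be bound in its binding domain.
Binding domain of *himself₇*: the embedded TP, whose subject is [Felix₃'s agent]₄.
*Pavel₁* c-commands the anaphor but is outside its binding domain → cannot satisfy Principle A.
*Jonas₂* c-commands the anaphor but is outside its binding domain → cannot satisfy Principle A.
*Felix₃* does not c-command the anaphor → cannot bind it.
*[Felix₃'s agent]₄* c-commands the anaphor within its binding domain → licit binder.
*Ahmad₅* does not c-command the anaphor → cannot bind it.
*Omar₆* does not c-command the anaphor → cannot bind it.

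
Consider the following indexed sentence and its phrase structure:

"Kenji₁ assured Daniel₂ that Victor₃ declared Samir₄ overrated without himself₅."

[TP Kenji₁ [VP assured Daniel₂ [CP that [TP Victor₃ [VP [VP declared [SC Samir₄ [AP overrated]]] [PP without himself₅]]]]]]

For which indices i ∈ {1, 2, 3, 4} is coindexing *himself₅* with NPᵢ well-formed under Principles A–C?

*himself* is an anaphor, so Principle A applies: it must be bound in its binding domain.
Binding domain of *himself₅*: the embedded TP, whose subject is Victor₃.
*Kenji₁* c-commands the anaphor but is outside its binding domain → cannot satisfy Principle A.
*Daniel₂* c-commands the anaphor but is outside its binding domain → cannot satisfy Principle A.
*Victor₃* c-commands the anaphor within its binding domain → licit binder.
*Samir₄* does not c-command the anaphor → cannot bind it.

{3}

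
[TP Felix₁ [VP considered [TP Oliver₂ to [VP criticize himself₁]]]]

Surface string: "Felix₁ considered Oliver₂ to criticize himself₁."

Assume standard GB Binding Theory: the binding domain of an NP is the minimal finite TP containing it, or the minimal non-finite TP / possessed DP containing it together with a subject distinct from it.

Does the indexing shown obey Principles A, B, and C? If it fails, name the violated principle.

The two coindexed NPs are *Felix₁* and *himself₁*.
*himself₁* is an anaphor. Principle A requires it to be bound within its binding domain — the embedded TP, whose subject is Oliver₂.
Within that domain it is c-commanded by *Oliver₂*, which does not share its index.
*Felix₁* does c-command the anaphor, but from outside its binding domain.
The anaphor is unbound in its domain → Principle A violation.

Principle A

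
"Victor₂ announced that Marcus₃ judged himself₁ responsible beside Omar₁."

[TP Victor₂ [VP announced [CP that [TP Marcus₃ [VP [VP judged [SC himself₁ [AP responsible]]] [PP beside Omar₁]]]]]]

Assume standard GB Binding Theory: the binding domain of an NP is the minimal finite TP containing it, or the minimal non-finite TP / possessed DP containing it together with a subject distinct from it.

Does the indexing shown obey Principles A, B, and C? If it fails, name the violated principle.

Principle A

The two coindexed NPs are *Omar₁* and *himself₁*.
*himself₁* is an anaphor. Principle A requires it to be bound within its binding domain — the embedded TP, whose subject is Marcus₃.
Within that domain it is c-commanded by *Marcus₃*, which does not share its index.
*Omar₁* does not c-command the anaphor at all.
The anaphor is unbound in its domain → Principle A violation.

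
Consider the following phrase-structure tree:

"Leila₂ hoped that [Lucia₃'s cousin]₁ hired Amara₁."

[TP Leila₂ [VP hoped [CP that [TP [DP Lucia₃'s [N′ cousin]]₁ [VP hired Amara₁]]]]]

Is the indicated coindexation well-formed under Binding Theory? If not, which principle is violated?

The two coindexed NPs are *[Lucia₃'s cousin]₁* and *Amara₁*.
*Amara₁* is an R-expression. Principle C requires it to be free everywhere.
*[Lucia₃'s cousin]₁* c-commands it and carries the same index.
The R-expression is bound → Principle C violation.

Principle C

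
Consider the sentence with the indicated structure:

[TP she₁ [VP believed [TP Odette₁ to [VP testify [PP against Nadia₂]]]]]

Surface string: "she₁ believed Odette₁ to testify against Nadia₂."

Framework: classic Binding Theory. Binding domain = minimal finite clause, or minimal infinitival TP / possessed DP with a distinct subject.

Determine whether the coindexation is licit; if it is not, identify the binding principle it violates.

Principle C

The two coindexed NPs are *she₁* and *Odette₁*.
*Odette₁* is an R-expression. Principle C requires it to be free everywhere.
*she₁* c-commands it and carries the same index.
The R-expression is bound → Principle C violation.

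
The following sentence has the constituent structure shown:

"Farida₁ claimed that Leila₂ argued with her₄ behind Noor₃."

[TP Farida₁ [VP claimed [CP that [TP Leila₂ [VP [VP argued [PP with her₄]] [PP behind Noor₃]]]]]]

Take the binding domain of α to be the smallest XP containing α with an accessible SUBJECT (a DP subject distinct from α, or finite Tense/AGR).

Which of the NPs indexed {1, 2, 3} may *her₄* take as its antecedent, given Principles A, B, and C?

*her* is a pronoun, so Principle B applies: it must be free in its binding domain.
Binding domain of *her₄*: the embedded TP, whose subject is Leila₂.
*Farida₁* c-commands the pronoun but from outside its binding domain, and is not c-commanded by it → coindexation permitted.
*Leila₂* c-commands the pronoun within its binding domain → coindexation would violate Principle B.
*Noor₃* and the pronoun do not c-command one another → neither Principle B nor Principle C is at stake; coindexation permitted.

{1, 3}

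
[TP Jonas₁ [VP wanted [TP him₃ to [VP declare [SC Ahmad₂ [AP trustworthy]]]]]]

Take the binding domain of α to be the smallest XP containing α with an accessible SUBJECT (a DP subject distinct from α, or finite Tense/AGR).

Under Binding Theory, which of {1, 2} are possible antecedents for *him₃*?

none

*him* is a pronoun, so Principle B applies: it must be free in its binding domain.
Binding domain of *him₃*: the matrix TP, whose subject is Jonas₁.
*Jonas₁* c-commands the pronoun within its binding domain → coindexation would violate Principle B.
*Ahmad₂*: the pronoun c-commands this R-expression → coindexation would violate Principle C on *Ahmad₂*.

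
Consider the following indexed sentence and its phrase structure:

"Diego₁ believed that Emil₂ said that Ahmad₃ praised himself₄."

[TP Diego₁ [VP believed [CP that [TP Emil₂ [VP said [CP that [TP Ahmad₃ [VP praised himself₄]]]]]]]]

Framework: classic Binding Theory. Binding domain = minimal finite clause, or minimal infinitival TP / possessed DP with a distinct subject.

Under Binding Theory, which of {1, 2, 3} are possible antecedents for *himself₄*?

*himself* is an anaphor, so Principle A applies: it must be bound in its binding domain.
Binding domain of *himself₄*: the embedded TP, whose subject is Ahmad₃.
*Diego₁* c-commands the anaphor but is outside its binding domain → cannot satisfy Principle A.
*Emil₂* c-commands the anaphor but is outside its binding domain → cannot satisfy Principle A.
*Ahmad₃* c-commands the anaphor within its binding domain → licit binder.

{3}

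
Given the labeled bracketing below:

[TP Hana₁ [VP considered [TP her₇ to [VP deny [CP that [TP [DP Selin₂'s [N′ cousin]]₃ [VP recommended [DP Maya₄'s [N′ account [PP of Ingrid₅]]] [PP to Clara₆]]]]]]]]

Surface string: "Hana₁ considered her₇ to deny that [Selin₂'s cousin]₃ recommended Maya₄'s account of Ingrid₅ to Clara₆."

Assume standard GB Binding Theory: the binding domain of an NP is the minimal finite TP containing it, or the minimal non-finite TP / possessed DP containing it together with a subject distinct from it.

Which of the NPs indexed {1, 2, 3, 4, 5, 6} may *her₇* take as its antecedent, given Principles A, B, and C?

none

*her* is a pronoun, so Principle B applies: it must be free in its binding domain.
Binding domain of *her₇*: the matrix TP, whose subject is Hana₁.
*Hana₁* c-commands the pronoun within its binding domain → coindexation would violate Principle B.
*Selin₂*: the pronoun c-commands this R-expression → coindexation would violate Principle C on *Selin₂*.
*[Selin₂'s cousin]₃*: the pronoun c-commands this R-expression → coindexation would violate Principle C on *[Selin₂'s cousin]₃*.
*Maya₄*: the pronoun c-commands this R-expression → coindexation would violate Principle C on *Maya₄*.
*Ingrid₅*: the pronoun c-commands this R-expression → coindexation would violate Principle C on *Ingrid₅*.
*Clara₆*: the pronoun c-commands this R-expression → coindexation would violate Principle C on *Clara₆*.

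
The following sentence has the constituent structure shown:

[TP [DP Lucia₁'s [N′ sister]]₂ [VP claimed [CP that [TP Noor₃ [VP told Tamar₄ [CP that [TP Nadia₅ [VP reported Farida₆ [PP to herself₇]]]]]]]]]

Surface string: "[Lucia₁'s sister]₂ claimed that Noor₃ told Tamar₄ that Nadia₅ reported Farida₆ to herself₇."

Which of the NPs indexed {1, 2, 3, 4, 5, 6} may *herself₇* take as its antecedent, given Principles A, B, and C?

{5, 6}

*herself* is an anaphor, so Principle A applies: it must be bound in its binding domain.
Binding domain of *herself₇*: the embedded TP, whose subject is Nadia₅.
*Lucia₁* does not c-command the anaphor → cannot bind it.
*[Lucia₁'s sister]₂* c-commands the anaphor but is outside its binding domain → cannot satisfy Principle A.
*Noor₃* c-commands the anaphor but is outside its binding domain → cannot satisfy Principle A.
*Tamar₄* c-commands the anaphor but is outside its binding domain → cannot satisfy Principle A.
*Nadia₅* c-commands the anaphor within its binding domain → licit binder.
*Farida₆* c-commands the anaphor within its binding domain → licit binder.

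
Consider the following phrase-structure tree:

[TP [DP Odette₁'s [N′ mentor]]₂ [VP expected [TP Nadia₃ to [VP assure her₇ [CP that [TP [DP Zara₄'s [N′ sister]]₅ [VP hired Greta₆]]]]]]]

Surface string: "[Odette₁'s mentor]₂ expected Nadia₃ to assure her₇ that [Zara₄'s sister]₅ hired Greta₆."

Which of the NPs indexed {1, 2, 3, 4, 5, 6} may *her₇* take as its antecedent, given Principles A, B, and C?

{1, 2}

*her* is a pronoun, so Principle B applies: it must be free in its binding domain.
Binding domain of *her₇*: the embedded TP, whose subject is Nadia₃.
*Odette₁* and the pronoun do not c-command one another → neither Principle B nor Principle C is at stake; coindexation permitted.
*[Odette₁'s mentor]₂* c-commands the pronoun but from outside its binding domain, and is not c-commanded by it → coindexation permitted.
*Nadia₃* c-commands the pronoun within its binding domain → coindexation would violate Principle B.
*Zara₄*: the pronoun c-commands this R-expression → coindexation would violate Principle C on *Zara₄*.
*[Zara₄'s sister]₅*: the pronoun c-commands this R-expression → coindexation would violate Principle C on *[Zara₄'s sister]₅*.
*Greta₆*: the pronoun c-commands this R-expression → coindexation would violate Principle C on *Greta₆*.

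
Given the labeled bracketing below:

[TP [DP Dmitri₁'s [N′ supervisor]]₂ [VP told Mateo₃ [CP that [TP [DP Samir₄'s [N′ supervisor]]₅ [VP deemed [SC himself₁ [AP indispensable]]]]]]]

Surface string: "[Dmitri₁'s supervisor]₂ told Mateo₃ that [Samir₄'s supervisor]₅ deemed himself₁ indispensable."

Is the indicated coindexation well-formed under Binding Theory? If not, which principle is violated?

The two coindexed NPs are *Dmitri₁* and *himself₁*.
*himself₁* is an anaphor. Principle A requires it to be bound within its binding domain — the embedded TP, whose subject is [Samir₄'s supervisor]₅.
Within that domain it is c-commanded by *[Samir₄'s supervisor]₅*, which does not share its index.
*Dmitri₁* does not c-command the anaphor at all.
The anaphor is unbound in its domain → Principle A violation.

Principle A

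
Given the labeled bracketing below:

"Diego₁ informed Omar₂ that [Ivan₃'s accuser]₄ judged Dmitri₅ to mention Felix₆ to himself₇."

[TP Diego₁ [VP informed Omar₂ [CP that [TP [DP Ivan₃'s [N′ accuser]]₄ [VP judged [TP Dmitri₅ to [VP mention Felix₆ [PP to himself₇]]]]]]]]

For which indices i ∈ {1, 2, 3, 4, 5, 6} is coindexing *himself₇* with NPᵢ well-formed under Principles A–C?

*himself* is an anaphor, so Principle A applies: it must be bound in its binding domain.
Binding domain of *himself₇*: the embedded TP, whose subject is Dmitri₅.
*Diego₁* c-commands the anaphor but is outside its binding domain → cannot satisfy Principle A.
*Omar₂* c-commands the anaphor but is outside its binding domain → cannot satisfy Principle A.
*Ivan₃* does not c-command the anaphor → cannot bind it.
*[Ivan₃'s accuser]₄* c-commands the anaphor but is outside its binding domain → cannot satisfy Principle A.
*Dmitri₅* c-commands the anaphor within its binding domain → licit binder.
*Felix₆* c-commands the anaphor within its binding domain → licit binder.

{5, 6}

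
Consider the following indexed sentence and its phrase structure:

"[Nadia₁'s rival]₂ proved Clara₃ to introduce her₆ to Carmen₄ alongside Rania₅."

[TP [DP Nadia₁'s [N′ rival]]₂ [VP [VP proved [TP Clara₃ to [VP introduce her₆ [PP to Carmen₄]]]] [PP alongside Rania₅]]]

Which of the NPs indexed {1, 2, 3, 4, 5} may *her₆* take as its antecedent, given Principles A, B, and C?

{1, 2, 5}

*her* is a pronoun, so Principle B applies: it must be free in its binding domain.
Binding domain of *her₆*: the embedded TP, whose subject is Clara₃.
*Nadia₁* and the pronoun do not c-command one another → neither Principle B nor Principle C is at stake; coindexation permitted.
*[Nadia₁'s rival]₂* c-commands the pronoun but from outside its binding domain, and is not c-commanded by it → coindexation permitted.
*Clara₃* c-commands the pronoun within its binding domain → coindexation would violate Principle B.
*Carmen₄*: the pronoun c-commands this R-expression → coindexation would violate Principle C on *Carmen₄*.
*Rania₅* and the pronoun do not c-command one another → neither Principle B nor Principle C is at stake; coindexation permitted.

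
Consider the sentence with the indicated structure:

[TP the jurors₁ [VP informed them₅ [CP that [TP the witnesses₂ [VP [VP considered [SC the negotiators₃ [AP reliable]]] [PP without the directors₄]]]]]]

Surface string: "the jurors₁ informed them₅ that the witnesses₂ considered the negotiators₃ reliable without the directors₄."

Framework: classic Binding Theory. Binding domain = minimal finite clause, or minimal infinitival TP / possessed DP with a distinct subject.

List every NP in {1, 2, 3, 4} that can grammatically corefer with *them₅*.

*them* is a pronoun, so Principle B applies: it must be free in its binding domain.
Binding domain of *them₅*: the matrix TP, whose subject is the jurors₁.
*the jurors₁* c-commands the pronoun within its binding domain → coindexation would violate Principle B.
*the witnesses₂*: the pronoun c-commands this R-expression → coindexation would violate Principle C on *the witnesses₂*.
*the negotiators₃*: the pronoun c-commands this R-expression → coindexation would violate Principle C on *the negotiators₃*.
*the directors₄*: the pronoun c-commands this R-expression → coindexation would violate Principle C on *the directors₄*.

none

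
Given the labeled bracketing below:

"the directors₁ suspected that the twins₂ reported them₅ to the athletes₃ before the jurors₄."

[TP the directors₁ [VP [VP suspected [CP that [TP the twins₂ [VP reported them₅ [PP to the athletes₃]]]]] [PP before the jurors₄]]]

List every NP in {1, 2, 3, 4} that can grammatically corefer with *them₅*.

*them* is a pronoun, so Principle B applies: it must be free in its binding domain.
Binding domain of *them₅*: the embedded TP, whose subject is the twins₂.
*the directors₁* c-commands the pronoun but from outside its binding domain, and is not c-commanded by it → coindexation permitted.
*the twins₂* c-commands the pronoun within its binding domain → coindexation would violate Principle B.
*the athletes₃*: the pronoun c-commands this R-expression → coindexation would violate Principle C on *the athletes₃*.
*the jurors₄* and the pronoun do not c-command one another → neither Principle B nor Principle C is at stake; coindexation permitted.

{1, 4}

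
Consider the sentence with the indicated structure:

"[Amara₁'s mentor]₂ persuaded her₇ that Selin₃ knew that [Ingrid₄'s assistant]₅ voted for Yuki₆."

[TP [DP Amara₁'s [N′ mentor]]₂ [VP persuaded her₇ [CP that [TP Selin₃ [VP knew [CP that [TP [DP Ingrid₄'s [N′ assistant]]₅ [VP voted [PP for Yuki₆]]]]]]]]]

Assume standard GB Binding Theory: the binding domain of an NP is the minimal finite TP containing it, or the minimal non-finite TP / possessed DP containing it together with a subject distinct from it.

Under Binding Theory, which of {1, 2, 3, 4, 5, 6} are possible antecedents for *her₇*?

{1}

*her* is a pronoun, so Principle B applies: it must be free in its binding domain.
Binding domain of *her₇*: the matrix TP, whose subject is [Amara₁'s mentor]₂.
*Amara₁* and the pronoun do not c-command one another → neither Principle B nor Principle C is at stake; coindexation permitted.
*[Amara₁'s mentor]₂* c-commands the pronoun within its binding domain → coindexation would violate Principle B.
*Selin₃*: the pronoun c-commands this R-expression → coindexation would violate Principle C on *Selin₃*.
*Ingrid₄*: the pronoun c-commands this R-expression → coindexation would violate Principle C on *Ingrid₄*.
*[Ingrid₄'s assistant]₅*: the pronoun c-commands this R-expression → coindexation would violate Principle C on *[Ingrid₄'s assistant]₅*.
*Yuki₆*: the pronoun c-commands this R-expression → coindexation would violate Principle C on *Yuki₆*.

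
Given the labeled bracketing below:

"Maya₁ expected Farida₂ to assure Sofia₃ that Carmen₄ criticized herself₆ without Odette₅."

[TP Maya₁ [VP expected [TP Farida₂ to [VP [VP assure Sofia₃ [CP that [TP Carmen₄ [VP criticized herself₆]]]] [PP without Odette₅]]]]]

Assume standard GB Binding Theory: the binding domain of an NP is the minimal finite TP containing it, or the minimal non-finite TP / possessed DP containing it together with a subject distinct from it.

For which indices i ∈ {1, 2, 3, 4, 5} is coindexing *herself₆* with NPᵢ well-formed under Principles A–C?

*herself* is an anaphor, so Principle A applies: it must be bound in its binding domain.
Binding domain of *herself₆*: the embedded TP, whose subject is Carmen₄.
*Maya₁* c-commands the anaphor but is outside its binding domain → cannot satisfy Principle A.
*Farida₂* c-commands the anaphor but is outside its binding domain → cannot satisfy Principle A.
*Sofia₃* c-commands the anaphor but is outside its binding domain → cannot satisfy Principle A.
*Carmen₄* c-commands the anaphor within its binding domain → licit binder.
*Odette₅* does not c-command the anaphor → cannot bind it.

{4}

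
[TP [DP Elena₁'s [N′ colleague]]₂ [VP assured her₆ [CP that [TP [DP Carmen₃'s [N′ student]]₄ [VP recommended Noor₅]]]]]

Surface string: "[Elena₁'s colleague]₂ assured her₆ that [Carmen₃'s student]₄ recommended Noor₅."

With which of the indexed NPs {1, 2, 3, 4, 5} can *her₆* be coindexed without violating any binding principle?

*her* is a pronoun, so Principle B applies: it must be free in its binding domain.
Binding domain of *her₆*: the matrix TP, whose subject is [Elena₁'s colleague]₂.
*Elena₁* and the pronoun do not c-command one another → neither Principle B nor Principle C is at stake; coindexation permitted.
*[Elena₁'s colleague]₂* c-commands the pronoun within its binding domain → coindexation would violate Principle B.
*Carmen₃*: the pronoun c-commands this R-expression → coindexation would violate Principle C on *Carmen₃*.
*[Carmen₃'s student]₄*: the pronoun c-commands this R-expression → coindexation would violate Principle C on *[Carmen₃'s student]₄*.
*Noor₅*: the pronoun c-commands this R-expression → coindexation would violate Principle C on *Noor₅*.

{1}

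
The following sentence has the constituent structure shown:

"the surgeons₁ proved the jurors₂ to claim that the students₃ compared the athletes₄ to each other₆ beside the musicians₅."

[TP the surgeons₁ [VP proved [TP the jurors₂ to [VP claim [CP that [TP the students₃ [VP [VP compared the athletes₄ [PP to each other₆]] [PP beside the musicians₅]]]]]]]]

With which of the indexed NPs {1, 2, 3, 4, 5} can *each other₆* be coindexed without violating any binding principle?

{3, 4}

*each other* is an anaphor, so Principle A applies: it must be bound in its binding domain.
Binding domain of *each other₆*: the embedded TP, whose subject is the students₃.
*the surgeons₁* c-commands the anaphor but is outside its binding domain → cannot satisfy Principle A.
*the jurors₂* c-commands the anaphor but is outside its binding domain → cannot satisfy Principle A.
*the students₃* c-commands the anaphor within its binding domain → licit binder.
*the athletes₄* c-commands the anaphor within its binding domain → licit binder.
*the musicians₅* does not c-command the anaphor → cannot bind it.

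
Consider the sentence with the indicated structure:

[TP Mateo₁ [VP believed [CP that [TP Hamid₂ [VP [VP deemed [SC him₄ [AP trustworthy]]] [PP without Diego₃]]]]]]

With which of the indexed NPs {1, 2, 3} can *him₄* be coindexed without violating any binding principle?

{1, 3}

*him* is a pronoun, so Principle B applies: it must be free in its binding domain.
Binding domain of *him₄*: the embedded TP, whose subject is Hamid₂.
*Mateo₁* c-commands the pronoun but from outside its binding domain, and is not c-commanded by it → coindexation permitted.
*Hamid₂* c-commands the pronoun within its binding domain → coindexation would violate Principle B.
*Diego₃* and the pronoun do not c-command one another → neither Principle B nor Principle C is at stake; coindexation permitted.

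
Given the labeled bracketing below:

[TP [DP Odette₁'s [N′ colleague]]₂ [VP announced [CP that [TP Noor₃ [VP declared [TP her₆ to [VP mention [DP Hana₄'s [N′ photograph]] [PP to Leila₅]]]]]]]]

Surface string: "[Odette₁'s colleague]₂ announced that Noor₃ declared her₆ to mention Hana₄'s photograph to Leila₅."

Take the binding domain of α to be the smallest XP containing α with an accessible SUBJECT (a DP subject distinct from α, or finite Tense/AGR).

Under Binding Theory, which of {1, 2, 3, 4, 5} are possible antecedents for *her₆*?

*her* is a pronoun, so Principle B applies: it must be free in its binding domain.
Binding domain of *her₆*: the embedded TP, whose subject is Noor₃.
*Odette₁* and the pronoun do not c-command one another → neither Principle B nor Principle C is at stake; coindexation permitted.
*[Odette₁'s colleague]₂* c-commands the pronoun but from outside its binding domain, and is not c-commanded by it → coindexation permitted.
*Noor₃* c-commands the pronoun within its binding domain → coindexation would violate Principle B.
*Hana₄*: the pronoun c-commands this R-expression → coindexation would violate Principle C on *Hana₄*.
*Leila₅*: the pronoun c-commands this R-expression → coindexation would violate Principle C on *Leila₅*.

{1, 2}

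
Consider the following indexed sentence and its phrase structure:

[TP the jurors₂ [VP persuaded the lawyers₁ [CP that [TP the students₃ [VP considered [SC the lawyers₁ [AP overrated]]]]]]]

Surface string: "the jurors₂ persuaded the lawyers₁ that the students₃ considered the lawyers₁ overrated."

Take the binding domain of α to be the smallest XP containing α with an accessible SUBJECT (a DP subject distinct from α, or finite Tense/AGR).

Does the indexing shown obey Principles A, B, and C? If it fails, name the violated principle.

The two coindexed NPs are *the lawyers₁* (the higher occurrence) and *the lawyers₁* (the lower occurrence).
*the lawyers₁* (the lower occurrence) is an R-expression. Principle C requires it to be free everywhere.
*the lawyers₁* (the higher occurrence) c-commands it and carries the same index.
The R-expression is bound → Principle C violation.

Principle C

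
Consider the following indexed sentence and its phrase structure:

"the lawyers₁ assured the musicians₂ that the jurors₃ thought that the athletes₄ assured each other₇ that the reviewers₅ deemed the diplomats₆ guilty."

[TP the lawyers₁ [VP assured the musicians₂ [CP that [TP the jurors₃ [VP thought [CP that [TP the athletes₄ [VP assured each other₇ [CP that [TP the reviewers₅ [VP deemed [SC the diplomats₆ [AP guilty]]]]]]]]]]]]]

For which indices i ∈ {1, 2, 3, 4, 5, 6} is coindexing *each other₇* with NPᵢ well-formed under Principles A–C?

*each other* is an anaphor, so Principle A applies: it must be bound in its binding domain.
Binding domain of *each other₇*: the embedded TP, whose subject is the athletes₄.
*the lawyers₁* c-commands the anaphor but is outside its binding domain → cannot satisfy Principle A.
*the musicians₂* c-commands the anaphor but is outside its binding domain → cannot satisfy Principle A.
*the jurors₃* c-commands the anaphor but is outside its binding domain → cannot satisfy Principle A.
*the athletes₄* c-commands the anaphor within its binding domain → licit binder.
*the reviewers₅* does not c-command the anaphor → cannot bind it.
*the diplomats₆* does not c-command the anaphor → cannot bind it.

{4}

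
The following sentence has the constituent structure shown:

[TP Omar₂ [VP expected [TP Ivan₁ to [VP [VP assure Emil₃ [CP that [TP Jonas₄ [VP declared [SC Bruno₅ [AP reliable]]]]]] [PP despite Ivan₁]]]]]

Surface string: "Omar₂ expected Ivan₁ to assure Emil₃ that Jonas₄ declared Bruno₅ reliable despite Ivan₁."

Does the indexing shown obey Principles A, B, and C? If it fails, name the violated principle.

Principle C

The two coindexed NPs are *Ivan₁* (the higher occurrence) and *Ivan₁* (the lower occurrence).
*Ivan₁* (the lower occurrence) is an R-expression. Principle C requires it to be free everywhere.
*Ivan₁* (the higher occurrence) c-commands it and carries the same index.
The R-expression is bound → Principle C violation.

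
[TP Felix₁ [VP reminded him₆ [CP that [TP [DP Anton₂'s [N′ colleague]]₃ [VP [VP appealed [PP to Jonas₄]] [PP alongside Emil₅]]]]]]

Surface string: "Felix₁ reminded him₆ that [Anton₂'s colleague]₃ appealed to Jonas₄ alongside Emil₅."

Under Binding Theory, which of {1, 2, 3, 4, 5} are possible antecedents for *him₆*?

*him* is a pronoun, so Principle B applies: it must be free in its binding domain.
Binding domain of *him₆*: the matrix TP, whose subject is Felix₁.
*Felix₁* c-commands the pronoun within its binding domain → coindexation would violate Principle B.
*Anton₂*: the pronoun c-commands this R-expression → coindexation would violate Principle C on *Anton₂*.
*[Anton₂'s colleague]₃*: the pronoun c-commands this R-expression → coindexation would violate Principle C on *[Anton₂'s colleague]₃*.
*Jonas₄*: the pronoun c-commands this R-expression → coindexation would violate Principle C on *Jonas₄*.
*Emil₅*: the pronoun c-commands this R-expression → coindexation would violate Principle C on *Emil₅*.

none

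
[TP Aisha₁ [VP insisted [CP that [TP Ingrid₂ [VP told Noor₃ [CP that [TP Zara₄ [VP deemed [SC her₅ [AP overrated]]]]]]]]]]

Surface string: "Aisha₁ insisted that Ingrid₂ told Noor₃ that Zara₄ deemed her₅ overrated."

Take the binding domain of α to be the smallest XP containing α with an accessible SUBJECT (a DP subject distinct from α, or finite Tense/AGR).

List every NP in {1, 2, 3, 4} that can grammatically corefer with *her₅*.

*her* is a pronoun, so Principle B applies: it must be free in its binding domain.
Binding domain of *her₅*: the embedded TP, whose subject is Zara₄.
*Aisha₁* c-commands the pronoun but from outside its binding domain, and is not c-commanded by it → coindexation permitted.
*Ingrid₂* c-commands the pronoun but from outside its binding domain, and is not c-commanded by it → coindexation permitted.
*Noor₃* c-commands the pronoun but from outside its binding domain, and is not c-commanded by it → coindexation permitted.
*Zara₄* c-commands the pronoun within its binding domain → coindexation would violate Principle B.

{1, 2, 3}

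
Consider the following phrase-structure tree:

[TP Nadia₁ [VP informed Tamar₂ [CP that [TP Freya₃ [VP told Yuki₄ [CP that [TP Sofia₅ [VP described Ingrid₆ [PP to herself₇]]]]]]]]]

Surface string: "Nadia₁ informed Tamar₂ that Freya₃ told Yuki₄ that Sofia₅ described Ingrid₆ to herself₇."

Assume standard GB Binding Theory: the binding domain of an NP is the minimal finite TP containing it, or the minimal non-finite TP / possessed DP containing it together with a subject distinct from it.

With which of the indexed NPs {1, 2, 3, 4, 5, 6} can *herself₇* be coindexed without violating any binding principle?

{5, 6}

*herself* is an anaphor, so Principle A applies: it must be bound in its binding domain.
Binding domain of *herself₇*: the embedded TP, whose subject is Sofia₅.
*Nadia₁* c-commands the anaphor but is outside its binding domain → cannot satisfy Principle A.
*Tamar₂* c-commands the anaphor but is outside its binding domain → cannot satisfy Principle A.
*Freya₃* c-commands the anaphor but is outside its binding domain → cannot satisfy Principle A.
*Yuki₄* c-commands the anaphor but is outside its binding domain → cannot satisfy Principle A.
*Sofia₅* c-commands the anaphor within its binding domain → licit binder.
*Ingrid₆* c-commands the anaphor within its binding domain → licit binder.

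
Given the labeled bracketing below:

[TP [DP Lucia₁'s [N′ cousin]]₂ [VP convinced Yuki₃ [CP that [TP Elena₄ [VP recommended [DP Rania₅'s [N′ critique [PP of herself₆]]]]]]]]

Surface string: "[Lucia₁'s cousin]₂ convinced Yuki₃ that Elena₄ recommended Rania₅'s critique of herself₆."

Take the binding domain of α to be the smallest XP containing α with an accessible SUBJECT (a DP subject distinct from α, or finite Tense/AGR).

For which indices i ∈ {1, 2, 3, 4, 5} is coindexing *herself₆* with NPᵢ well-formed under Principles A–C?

*herself* is an anaphor, so Principle A applies: it must be bound in its binding domain.
Binding domain of *herself₆*: the possessed DP, whose subject is Rania₅.
*Lucia₁* does not c-command the anaphor → cannot bind it.
*[Lucia₁'s cousin]₂* c-commands the anaphor but is outside its binding domain → cannot satisfy Principle A.
*Yuki₃* c-commands the anaphor but is outside its binding domain → cannot satisfy Principle A.
*Elena₄* c-commands the anaphor but is outside its binding domain → cannot satisfy Principle A.
*Rania₅* c-commands the anaphor within its binding domain → licit binder.

{5}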